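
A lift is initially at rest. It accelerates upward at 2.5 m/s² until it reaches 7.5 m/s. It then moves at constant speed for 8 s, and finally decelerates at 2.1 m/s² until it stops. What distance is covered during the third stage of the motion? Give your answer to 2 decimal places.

Phase 1 (accelerating): v₀ = 0 m/s, a = 2.5 m/s².
v = v₀ + at → t = (7.5 − 0) / 2.5 = 3.00 s
v² = v₀² + 2aΔx → Δx = (7.5² − 0²)/(2·2.5) = 11.2 m

Phase 2 (constant speed): v₀ = 7.50 m/s, a = 0 m/s².
v = v₀ + at = 7.50 + (0)(8) = 7.50 m/s
Δx = v₀t + ½at² = 7.50·8 + 0.5·0·8² = 60.0 m

Phase 3 (decelerating): v₀ = 7.50 m/s, a = -2.1 m/s².
v = v₀ + at → t = (0 − 7.50) / -2.1 = 3.57 s
v² = v₀² + 2aΔx → Δx = (0² − 7.50²)/(2·-2.1) = 13.4 m
Distance in phase 3 = 13.4 m

13.39 m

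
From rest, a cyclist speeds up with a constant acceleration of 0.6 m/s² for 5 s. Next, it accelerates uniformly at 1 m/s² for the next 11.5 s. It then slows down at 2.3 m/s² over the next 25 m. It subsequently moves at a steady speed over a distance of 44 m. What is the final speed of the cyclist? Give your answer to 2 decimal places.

Phase 1 (accelerating): v₀ = 0 m/s, a = 0.6 m/s².
v = v₀ + at = 0 + (0.6)(5) = 3.00 m/s
Δx = v₀t + ½at² = 0·5 + 0.5·0.6·5² = 7.50 m

Phase 2 (accelerating): v₀ = 3.00 m/s, a = 1 m/s².
v = v₀ + at = 3.00 + (1)(11.5) = 14.5 m/s
Δx = v₀t + ½at² = 3.00·11.5 + 0.5·1·11.5² = 101 m

Phase 3 (decelerating): v₀ = 14.5 m/s, a = -2.3 m/s².
v² = v₀² + 2aΔx = 14.5² + 2·-2.3·25 = 95.3 → v = 9.76 m/s
t = (v − v₀)/a = (9.76 − 14.5)/-2.3 = 2.06 s

Phase 4 (constant speed): v₀ = 9.76 m/s, a = 0 m/s².
Constant speed: t = d/v = 44/9.76 = 4.51 s
Final speed = 9.76 m/s

9.76 m/s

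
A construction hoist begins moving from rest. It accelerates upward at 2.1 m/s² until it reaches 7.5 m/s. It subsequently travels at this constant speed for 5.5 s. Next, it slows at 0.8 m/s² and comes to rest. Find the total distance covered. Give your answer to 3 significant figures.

Phase 1 (accelerating): v₀ = 0 m/s, a = 2.1 m/s².
v = v₀ + at → t = (7.5 − 0) / 2.1 = 3.57 s
v² = v₀² + 2aΔx → Δx = (7.5² − 0²)/(2·2.1) = 13.4 m

Phase 2 (constant speed): v₀ = 7.50 m/s, a = 0 m/s².
v = v₀ + at = 7.50 + (0)(5.5) = 7.50 m/s
Δx = v₀t + ½at² = 7.50·5.5 + 0.5·0·5.5² = 41.2 m

Phase 3 (decelerating): v₀ = 7.50 m/s, a = -0.8 m/s².
v = v₀ + at → t = (0 − 7.50) / -0.8 = 9.38 s
v² = v₀² + 2aΔx → Δx = (0² − 7.50²)/(2·-0.8) = 35.2 m
Total distance = 13.4 + 41.2 + 35.2 = 89.8 m

89.8 m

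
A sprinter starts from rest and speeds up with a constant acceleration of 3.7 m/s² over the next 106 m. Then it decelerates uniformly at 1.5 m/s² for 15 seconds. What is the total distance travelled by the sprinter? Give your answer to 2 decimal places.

Phase 1 (accelerating): v₀ = 0 m/s, a = 3.7 m/s².
v² = v₀² + 2aΔx = 0² + 2·3.7·106 = 784 → v = 28.0 m/s
t = (v − v₀)/a = (28.0 − 0)/3.7 = 7.57 s

Phase 2 (decelerating): v₀ = 28.0 m/s, a = -1.5 m/s².
v = v₀ + at = 28.0 + (-1.5)(15) = 5.51 m/s
Δx = v₀t + ½at² = 28.0·15 + 0.5·-1.5·15² = 251 m
Total distance = 106 + 251 = 357 m

357.36 m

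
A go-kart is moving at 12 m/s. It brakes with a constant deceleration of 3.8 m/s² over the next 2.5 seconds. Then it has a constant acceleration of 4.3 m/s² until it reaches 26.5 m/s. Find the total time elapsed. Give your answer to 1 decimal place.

Phase 1 (decelerating): v₀ = 12.0 m/s, a = -3.8 m/s².
v = v₀ + at = 12.0 + (-3.8)(2.5) = 2.50 m/s
Δx = v₀t + ½at² = 12.0·2.5 + 0.5·-3.8·2.5² = 18.1 m

Phase 2 (accelerating): v₀ = 2.50 m/s, a = 4.3 m/s².
v = v₀ + at → t = (26.5 − 2.50) / 4.3 = 5.58 s
v² = v₀² + 2aΔx → Δx = (26.5² − 2.50²)/(2·4.3) = 80.9 m
Total time = 2.50 + 5.58 = 8.08 s

8.1 s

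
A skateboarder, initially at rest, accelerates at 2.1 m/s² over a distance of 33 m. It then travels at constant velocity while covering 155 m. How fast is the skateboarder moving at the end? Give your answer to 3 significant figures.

11.8 m/s

Phase 1 (accelerating): v₀ = 0 m/s, a = 2.1 m/s².
v² = v₀² + 2aΔx = 0² + 2·2.1·33 = 139 → v = 11.8 m/s
t = (v − v₀)/a = (11.8 − 0)/2.1 = 5.61 s

Phase 2 (constant speed): v₀ = 11.8 m/s, a = 0 m/s².
Constant speed: t = d/v = 155/11.8 = 13.2 s
Final speed = 11.8 m/s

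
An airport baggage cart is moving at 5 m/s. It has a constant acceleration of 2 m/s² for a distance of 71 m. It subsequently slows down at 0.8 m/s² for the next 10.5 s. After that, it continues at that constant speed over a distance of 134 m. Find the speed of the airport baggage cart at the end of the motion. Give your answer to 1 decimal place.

Phase 1 (accelerating): v₀ = 5.00 m/s, a = 2 m/s².
v² = v₀² + 2aΔx = 5.00² + 2·2·71 = 309 → v = 17.6 m/s
t = (v − v₀)/a = (17.6 − 5.00)/2 = 6.29 s

Phase 2 (decelerating): v₀ = 17.6 m/s, a = -0.8 m/s².
v = v₀ + at = 17.6 + (-0.8)(10.5) = 9.18 m/s
Δx = v₀t + ½at² = 17.6·10.5 + 0.5·-0.8·10.5² = 140 m

Phase 3 (constant speed): v₀ = 9.18 m/s, a = 0 m/s².
Constant speed: t = d/v = 134/9.18 = 14.6 s
Final speed = 9.18 m/s

9.2 m/s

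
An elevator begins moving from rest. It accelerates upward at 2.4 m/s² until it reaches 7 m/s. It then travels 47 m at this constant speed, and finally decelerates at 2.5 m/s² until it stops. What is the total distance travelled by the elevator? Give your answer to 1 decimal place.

67.0 m

Phase 1 (accelerating): v₀ = 0 m/s, a = 2.4 m/s².
v = v₀ + at → t = (7 − 0) / 2.4 = 2.92 s
v² = v₀² + 2aΔx → Δx = (7² − 0²)/(2·2.4) = 10.2 m

Phase 2 (constant speed): v₀ = 7.00 m/s, a = 0 m/s².
Constant speed: t = d/v = 47/7.00 = 6.71 s

Phase 3 (decelerating): v₀ = 7.00 m/s, a = -2.5 m/s².
v = v₀ + at → t = (0 − 7.00) / -2.5 = 2.80 s
v² = v₀² + 2aΔx → Δx = (0² − 7.00²)/(2·-2.5) = 9.80 m
Total distance = 10.2 + 47.0 + 9.80 = 67.0 m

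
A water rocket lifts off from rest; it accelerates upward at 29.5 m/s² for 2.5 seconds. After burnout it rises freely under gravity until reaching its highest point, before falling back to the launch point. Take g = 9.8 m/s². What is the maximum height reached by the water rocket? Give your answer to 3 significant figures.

370 m

Phase 1 (powered ascent): v₀ = 0 m/s, a = 29.5 m/s².
v = v₀ + at = 0 + (29.5)(2.5) = 73.8 m/s
Δx = v₀t + ½at² = 0·2.5 + 0.5·29.5·2.5² = 92.2 m

Phase 2 (coasting upward): v₀ = 73.8 m/s, a = -9.8 m/s².
v = v₀ + at → t = (0 − 73.8) / -9.8 = 7.53 s
v² = v₀² + 2aΔx → Δx = (0² − 73.8²)/(2·-9.8) = 278 m
Maximum height = 92.2 + 278 = 370 m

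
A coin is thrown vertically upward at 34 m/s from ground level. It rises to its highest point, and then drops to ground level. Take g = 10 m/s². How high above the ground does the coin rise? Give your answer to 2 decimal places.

57.80 m

Phase 1 (rising): v₀ = 34.0 m/s, a = -10 m/s².
v = v₀ + at → t = (0 − 34.0) / -10 = 3.40 s
v² = v₀² + 2aΔx → Δx = (0² − 34.0²)/(2·-10) = 57.8 m
Maximum height = 57.8 m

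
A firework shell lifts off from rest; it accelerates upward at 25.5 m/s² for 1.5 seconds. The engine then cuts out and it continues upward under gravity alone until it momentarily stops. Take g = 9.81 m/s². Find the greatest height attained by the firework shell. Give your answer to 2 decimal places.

Phase 1 (powered ascent): v₀ = 0 m/s, a = 25.5 m/s².
v = v₀ + at = 0 + (25.5)(1.5) = 38.2 m/s
Δx = v₀t + ½at² = 0·1.5 + 0.5·25.5·1.5² = 28.7 m

Phase 2 (coasting upward): v₀ = 38.2 m/s, a = -9.81 m/s².
v = v₀ + at → t = (0 − 38.2) / -9.81 = 3.90 s
v² = v₀² + 2aΔx → Δx = (0² − 38.2²)/(2·-9.81) = 74.6 m
Maximum height = 28.7 + 74.6 = 103 m

103.26 m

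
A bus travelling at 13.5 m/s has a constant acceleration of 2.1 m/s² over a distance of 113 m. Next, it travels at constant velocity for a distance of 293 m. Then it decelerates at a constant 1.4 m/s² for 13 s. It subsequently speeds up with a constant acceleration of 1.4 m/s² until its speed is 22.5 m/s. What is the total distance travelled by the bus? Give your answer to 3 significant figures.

Phase 1 (accelerating): v₀ = 13.5 m/s, a = 2.1 m/s².
v² = v₀² + 2aΔx = 13.5² + 2·2.1·113 = 657 → v = 25.6 m/s
t = (v − v₀)/a = (25.6 − 13.5)/2.1 = 5.78 s

Phase 2 (constant speed): v₀ = 25.6 m/s, a = 0 m/s².
Constant speed: t = d/v = 293/25.6 = 11.4 s

Phase 3 (decelerating): v₀ = 25.6 m/s, a = -1.4 m/s².
v = v₀ + at = 25.6 + (-1.4)(13) = 7.43 m/s
Δx = v₀t + ½at² = 25.6·13 + 0.5·-1.4·13² = 215 m

Phase 4 (accelerating): v₀ = 7.43 m/s, a = 1.4 m/s².
v = v₀ + at → t = (22.5 − 7.43) / 1.4 = 10.8 s
v² = v₀² + 2aΔx → Δx = (22.5² − 7.43²)/(2·1.4) = 161 m
Total distance = 113 + 293 + 215 + 161 = 782 m

782 m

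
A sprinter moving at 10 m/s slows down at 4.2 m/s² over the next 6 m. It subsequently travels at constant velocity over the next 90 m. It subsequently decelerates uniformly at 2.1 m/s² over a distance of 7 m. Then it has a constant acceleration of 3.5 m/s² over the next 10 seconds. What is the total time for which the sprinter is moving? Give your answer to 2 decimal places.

Phase 1 (decelerating): v₀ = 10.0 m/s, a = -4.2 m/s².
v² = v₀² + 2aΔx = 10.0² + 2·-4.2·6 = 49.6 → v = 7.04 m/s
t = (v − v₀)/a = (7.04 − 10.0)/-4.2 = 0.704 s

Phase 2 (constant speed): v₀ = 7.04 m/s, a = 0 m/s².
Constant speed: t = d/v = 90/7.04 = 12.8 s

Phase 3 (decelerating): v₀ = 7.04 m/s, a = -2.1 m/s².
v² = v₀² + 2aΔx = 7.04² + 2·-2.1·7 = 20.2 → v = 4.49 m/s
t = (v − v₀)/a = (4.49 − 7.04)/-2.1 = 1.21 s

Phase 4 (accelerating): v₀ = 4.49 m/s, a = 3.5 m/s².
v = v₀ + at = 4.49 + (3.5)(10) = 39.5 m/s
Δx = v₀t + ½at² = 4.49·10 + 0.5·3.5·10² = 220 m
Total time = 0.704 + 12.8 + 1.21 + 10.0 = 24.7 s

24.70 s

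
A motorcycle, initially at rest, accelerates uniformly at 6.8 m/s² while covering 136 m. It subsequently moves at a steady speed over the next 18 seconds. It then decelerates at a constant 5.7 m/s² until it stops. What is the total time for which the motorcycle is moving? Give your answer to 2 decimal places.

31.87 s

Phase 1 (accelerating): v₀ = 0 m/s, a = 6.8 m/s².
v² = v₀² + 2aΔx = 0² + 2·6.8·136 = 1850 → v = 43.0 m/s
t = (v − v₀)/a = (43.0 − 0)/6.8 = 6.32 s

Phase 2 (constant speed): v₀ = 43.0 m/s, a = 0 m/s².
v = v₀ + at = 43.0 + (0)(18) = 43.0 m/s
Δx = v₀t + ½at² = 43.0·18 + 0.5·0·18² = 774 m

Phase 3 (decelerating): v₀ = 43.0 m/s, a = -5.7 m/s².
v = v₀ + at → t = (0 − 43.0) / -5.7 = 7.55 s
v² = v₀² + 2aΔx → Δx = (0² − 43.0²)/(2·-5.7) = 162 m
Total time = 6.32 + 18.0 + 7.55 = 31.9 s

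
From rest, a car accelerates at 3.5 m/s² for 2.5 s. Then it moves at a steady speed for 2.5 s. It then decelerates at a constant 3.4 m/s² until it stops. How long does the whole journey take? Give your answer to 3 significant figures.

7.57 s

Phase 1 (accelerating): v₀ = 0 m/s, a = 3.5 m/s².
v = v₀ + at = 0 + (3.5)(2.5) = 8.75 m/s
Δx = v₀t + ½at² = 0·2.5 + 0.5·3.5·2.5² = 10.9 m

Phase 2 (constant speed): v₀ = 8.75 m/s, a = 0 m/s².
v = v₀ + at = 8.75 + (0)(2.5) = 8.75 m/s
Δx = v₀t + ½at² = 8.75·2.5 + 0.5·0·2.5² = 21.9 m

Phase 3 (decelerating): v₀ = 8.75 m/s, a = -3.4 m/s².
v = v₀ + at → t = (0 − 8.75) / -3.4 = 2.57 s
v² = v₀² + 2aΔx → Δx = (0² − 8.75²)/(2·-3.4) = 11.3 m
Total time = 2.50 + 2.50 + 2.57 = 7.57 s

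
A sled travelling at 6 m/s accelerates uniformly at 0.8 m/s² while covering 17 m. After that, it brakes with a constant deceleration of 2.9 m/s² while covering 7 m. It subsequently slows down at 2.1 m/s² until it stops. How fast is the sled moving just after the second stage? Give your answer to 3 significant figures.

Phase 1 (accelerating): v₀ = 6.00 m/s, a = 0.8 m/s².
v² = v₀² + 2aΔx = 6.00² + 2·0.8·17 = 63.2 → v = 7.95 m/s
t = (v − v₀)/a = (7.95 − 6.00)/0.8 = 2.44 s

Phase 2 (decelerating): v₀ = 7.95 m/s, a = -2.9 m/s².
v² = v₀² + 2aΔx = 7.95² + 2·-2.9·7 = 22.6 → v = 4.75 m/s
t = (v − v₀)/a = (4.75 − 7.95)/-2.9 = 1.10 s
Speed at end of phase 2 = 4.75 m/s

4.75 m/s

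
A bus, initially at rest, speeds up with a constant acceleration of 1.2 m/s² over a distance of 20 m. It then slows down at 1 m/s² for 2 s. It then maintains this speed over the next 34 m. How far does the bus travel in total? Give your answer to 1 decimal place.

65.9 m

Phase 1 (accelerating): v₀ = 0 m/s, a = 1.2 m/s².
v² = v₀² + 2aΔx = 0² + 2·1.2·20 = 48.0 → v = 6.93 m/s
t = (v − v₀)/a = (6.93 − 0)/1.2 = 5.77 s

Phase 2 (decelerating): v₀ = 6.93 m/s, a = -1 m/s².
v = v₀ + at = 6.93 + (-1)(2) = 4.93 m/s
Δx = v₀t + ½at² = 6.93·2 + 0.5·-1·2² = 11.9 m

Phase 3 (constant speed): v₀ = 4.93 m/s, a = 0 m/s².
Constant speed: t = d/v = 34/4.93 = 6.90 s
Total distance = 20.0 + 11.9 + 34.0 = 65.9 m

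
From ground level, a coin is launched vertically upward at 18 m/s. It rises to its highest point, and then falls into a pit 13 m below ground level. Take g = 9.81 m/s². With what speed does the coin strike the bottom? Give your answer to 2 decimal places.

24.06 m/s

Phase 1 (rising): v₀ = 18.0 m/s, a = -9.81 m/s².
v = v₀ + at → t = (0 − 18.0) / -9.81 = 1.83 s
v² = v₀² + 2aΔx → Δx = (0² − 18.0²)/(2·-9.81) = 16.5 m

Phase 2 (falling): v₀ = 0 m/s, a = -9.81 m/s².
Falls 29.5 m from rest: t = √(2·29.5/9.81) = 2.45 s; v = g·t = 24.1 m/s.
Final speed = 24.1 m/s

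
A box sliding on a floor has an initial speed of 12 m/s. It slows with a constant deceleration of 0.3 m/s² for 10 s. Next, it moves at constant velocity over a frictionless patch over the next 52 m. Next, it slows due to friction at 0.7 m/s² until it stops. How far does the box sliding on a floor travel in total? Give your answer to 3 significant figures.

215 m

Phase 1 (decelerating): v₀ = 12.0 m/s, a = -0.3 m/s².
v = v₀ + at = 12.0 + (-0.3)(10) = 9.00 m/s
Δx = v₀t + ½at² = 12.0·10 + 0.5·-0.3·10² = 105 m

Phase 2 (constant speed): v₀ = 9.00 m/s, a = 0 m/s².
Constant speed: t = d/v = 52/9.00 = 5.78 s

Phase 3 (decelerating): v₀ = 9.00 m/s, a = -0.7 m/s².
v = v₀ + at → t = (0 − 9.00) / -0.7 = 12.9 s
v² = v₀² + 2aΔx → Δx = (0² − 9.00²)/(2·-0.7) = 57.9 m
Total distance = 105 + 52.0 + 57.9 = 215 m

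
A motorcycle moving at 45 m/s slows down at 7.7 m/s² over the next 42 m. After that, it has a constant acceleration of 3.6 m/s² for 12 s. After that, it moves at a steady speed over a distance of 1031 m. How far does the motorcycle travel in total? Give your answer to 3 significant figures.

Phase 1 (decelerating): v₀ = 45.0 m/s, a = -7.7 m/s².
v² = v₀² + 2aΔx = 45.0² + 2·-7.7·42 = 1380 → v = 37.1 m/s
t = (v − v₀)/a = (37.1 − 45.0)/-7.7 = 1.02 s

Phase 2 (accelerating): v₀ = 37.1 m/s, a = 3.6 m/s².
v = v₀ + at = 37.1 + (3.6)(12) = 80.3 m/s
Δx = v₀t + ½at² = 37.1·12 + 0.5·3.6·12² = 705 m

Phase 3 (constant speed): v₀ = 80.3 m/s, a = 0 m/s².
Constant speed: t = d/v = 1031/80.3 = 12.8 s
Total distance = 42.0 + 705 + 1030 = 1780 m

1780 m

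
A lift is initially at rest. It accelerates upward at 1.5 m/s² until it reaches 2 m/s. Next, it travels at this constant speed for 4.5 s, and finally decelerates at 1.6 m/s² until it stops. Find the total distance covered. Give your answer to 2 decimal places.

Phase 1 (accelerating): v₀ = 0 m/s, a = 1.5 m/s².
v = v₀ + at → t = (2 − 0) / 1.5 = 1.33 s
v² = v₀² + 2aΔx → Δx = (2² − 0²)/(2·1.5) = 1.33 m

Phase 2 (constant speed): v₀ = 2.00 m/s, a = 0 m/s².
v = v₀ + at = 2.00 + (0)(4.5) = 2.00 m/s
Δx = v₀t + ½at² = 2.00·4.5 + 0.5·0·4.5² = 9.00 m

Phase 3 (decelerating): v₀ = 2.00 m/s, a = -1.6 m/s².
v = v₀ + at → t = (0 − 2.00) / -1.6 = 1.25 s
v² = v₀² + 2aΔx → Δx = (0² − 2.00²)/(2·-1.6) = 1.25 m
Total distance = 1.33 + 9.00 + 1.25 = 11.6 m

11.58 m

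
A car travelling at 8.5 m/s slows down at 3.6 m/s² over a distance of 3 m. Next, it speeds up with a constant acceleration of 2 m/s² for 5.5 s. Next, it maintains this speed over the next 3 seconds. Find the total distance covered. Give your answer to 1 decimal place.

126.7 m

Phase 1 (decelerating): v₀ = 8.50 m/s, a = -3.6 m/s².
v² = v₀² + 2aΔx = 8.50² + 2·-3.6·3 = 50.6 → v = 7.12 m/s
t = (v − v₀)/a = (7.12 − 8.50)/-3.6 = 0.384 s

Phase 2 (accelerating): v₀ = 7.12 m/s, a = 2 m/s².
v = v₀ + at = 7.12 + (2)(5.5) = 18.1 m/s
Δx = v₀t + ½at² = 7.12·5.5 + 0.5·2·5.5² = 69.4 m

Phase 3 (constant speed): v₀ = 18.1 m/s, a = 0 m/s².
v = v₀ + at = 18.1 + (0)(3) = 18.1 m/s
Δx = v₀t + ½at² = 18.1·3 + 0.5·0·3² = 54.4 m
Total distance = 3.00 + 69.4 + 54.4 = 127 m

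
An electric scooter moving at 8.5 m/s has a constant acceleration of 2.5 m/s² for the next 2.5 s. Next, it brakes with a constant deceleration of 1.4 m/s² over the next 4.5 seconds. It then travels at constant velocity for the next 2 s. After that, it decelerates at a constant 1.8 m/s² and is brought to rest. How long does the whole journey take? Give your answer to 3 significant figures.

13.7 s

Phase 1 (accelerating): v₀ = 8.50 m/s, a = 2.5 m/s².
v = v₀ + at = 8.50 + (2.5)(2.5) = 14.8 m/s
Δx = v₀t + ½at² = 8.50·2.5 + 0.5·2.5·2.5² = 29.1 m

Phase 2 (decelerating): v₀ = 14.8 m/s, a = -1.4 m/s².
v = v₀ + at = 14.8 + (-1.4)(4.5) = 8.45 m/s
Δx = v₀t + ½at² = 14.8·4.5 + 0.5·-1.4·4.5² = 52.2 m

Phase 3 (constant speed): v₀ = 8.45 m/s, a = 0 m/s².
v = v₀ + at = 8.45 + (0)(2) = 8.45 m/s
Δx = v₀t + ½at² = 8.45·2 + 0.5·0·2² = 16.9 m

Phase 4 (decelerating): v₀ = 8.45 m/s, a = -1.8 m/s².
v = v₀ + at → t = (0 − 8.45) / -1.8 = 4.69 s
v² = v₀² + 2aΔx → Δx = (0² − 8.45²)/(2·-1.8) = 19.8 m
Total time = 2.50 + 4.50 + 2.00 + 4.69 = 13.7 s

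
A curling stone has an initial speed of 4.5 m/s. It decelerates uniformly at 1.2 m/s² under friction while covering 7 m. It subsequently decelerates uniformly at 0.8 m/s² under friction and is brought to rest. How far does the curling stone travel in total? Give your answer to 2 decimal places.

Phase 1 (decelerating): v₀ = 4.50 m/s, a = -1.2 m/s².
v² = v₀² + 2aΔx = 4.50² + 2·-1.2·7 = 3.45 → v = 1.86 m/s
t = (v − v₀)/a = (1.86 − 4.50)/-1.2 = 2.20 s

Phase 2 (decelerating): v₀ = 1.86 m/s, a = -0.8 m/s².
v = v₀ + at → t = (0 − 1.86) / -0.8 = 2.32 s
v² = v₀² + 2aΔx → Δx = (0² − 1.86²)/(2·-0.8) = 2.16 m
Total distance = 7.00 + 2.16 = 9.16 m

9.16 m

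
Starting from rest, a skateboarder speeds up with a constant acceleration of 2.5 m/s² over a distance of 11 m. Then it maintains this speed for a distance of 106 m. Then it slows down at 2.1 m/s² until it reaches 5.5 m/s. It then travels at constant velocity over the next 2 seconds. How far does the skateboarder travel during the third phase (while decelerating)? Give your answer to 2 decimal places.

5.89 m

Phase 1 (accelerating): v₀ = 0 m/s, a = 2.5 m/s².
v² = v₀² + 2aΔx = 0² + 2·2.5·11 = 55.0 → v = 7.42 m/s
t = (v − v₀)/a = (7.42 − 0)/2.5 = 2.97 s

Phase 2 (constant speed): v₀ = 7.42 m/s, a = 0 m/s².
Constant speed: t = d/v = 106/7.42 = 14.3 s

Phase 3 (decelerating): v₀ = 7.42 m/s, a = -2.1 m/s².
v = v₀ + at → t = (5.5 − 7.42) / -2.1 = 0.912 s
v² = v₀² + 2aΔx → Δx = (5.5² − 7.42²)/(2·-2.1) = 5.89 m
Distance in phase 3 = 5.89 m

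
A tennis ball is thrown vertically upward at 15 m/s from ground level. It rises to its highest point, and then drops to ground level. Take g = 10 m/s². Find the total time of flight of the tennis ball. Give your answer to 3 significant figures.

Phase 1 (rising): v₀ = 15.0 m/s, a = -10 m/s².
v = v₀ + at → t = (0 − 15.0) / -10 = 1.50 s
v² = v₀² + 2aΔx → Δx = (0² − 15.0²)/(2·-10) = 11.2 m

Phase 2 (falling): v₀ = 0 m/s, a = -10 m/s².
Falls 11.2 m from rest: t = √(2·11.2/10) = 1.50 s; v = g·t = 15.0 m/s.
Total time = 1.50 + 1.50 = 3.00 s

3.00 s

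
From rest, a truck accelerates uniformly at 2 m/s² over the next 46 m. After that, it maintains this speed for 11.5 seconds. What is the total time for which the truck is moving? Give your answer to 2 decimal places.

18.28 s

Phase 1 (accelerating): v₀ = 0 m/s, a = 2 m/s².
v² = v₀² + 2aΔx = 0² + 2·2·46 = 184 → v = 13.6 m/s
t = (v − v₀)/a = (13.6 − 0)/2 = 6.78 s

Phase 2 (constant speed): v₀ = 13.6 m/s, a = 0 m/s².
v = v₀ + at = 13.6 + (0)(11.5) = 13.6 m/s
Δx = v₀t + ½at² = 13.6·11.5 + 0.5·0·11.5² = 156 m
Total time = 6.78 + 11.5 = 18.3 s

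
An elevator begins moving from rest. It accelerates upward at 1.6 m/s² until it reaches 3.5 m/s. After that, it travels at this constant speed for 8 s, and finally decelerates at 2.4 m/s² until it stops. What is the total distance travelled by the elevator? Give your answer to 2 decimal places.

34.38 m

Phase 1 (accelerating): v₀ = 0 m/s, a = 1.6 m/s².
v = v₀ + at → t = (3.5 − 0) / 1.6 = 2.19 s
v² = v₀² + 2aΔx → Δx = (3.5² − 0²)/(2·1.6) = 3.83 m

Phase 2 (constant speed): v₀ = 3.50 m/s, a = 0 m/s².
v = v₀ + at = 3.50 + (0)(8) = 3.50 m/s
Δx = v₀t + ½at² = 3.50·8 + 0.5·0·8² = 28.0 m

Phase 3 (decelerating): v₀ = 3.50 m/s, a = -2.4 m/s².
v = v₀ + at → t = (0 − 3.50) / -2.4 = 1.46 s
v² = v₀² + 2aΔx → Δx = (0² − 3.50²)/(2·-2.4) = 2.55 m
Total distance = 3.83 + 28.0 + 2.55 = 34.4 m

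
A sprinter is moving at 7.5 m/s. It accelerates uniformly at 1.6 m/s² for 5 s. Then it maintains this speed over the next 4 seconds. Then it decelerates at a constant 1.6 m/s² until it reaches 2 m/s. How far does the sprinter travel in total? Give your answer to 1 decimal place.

Phase 1 (accelerating): v₀ = 7.50 m/s, a = 1.6 m/s².
v = v₀ + at = 7.50 + (1.6)(5) = 15.5 m/s
Δx = v₀t + ½at² = 7.50·5 + 0.5·1.6·5² = 57.5 m

Phase 2 (constant speed): v₀ = 15.5 m/s, a = 0 m/s².
v = v₀ + at = 15.5 + (0)(4) = 15.5 m/s
Δx = v₀t + ½at² = 15.5·4 + 0.5·0·4² = 62.0 m

Phase 3 (decelerating): v₀ = 15.5 m/s, a = -1.6 m/s².
v = v₀ + at → t = (2 − 15.5) / -1.6 = 8.44 s
v² = v₀² + 2aΔx → Δx = (2² − 15.5²)/(2·-1.6) = 73.8 m
Total distance = 57.5 + 62.0 + 73.8 = 193 m

193.3 m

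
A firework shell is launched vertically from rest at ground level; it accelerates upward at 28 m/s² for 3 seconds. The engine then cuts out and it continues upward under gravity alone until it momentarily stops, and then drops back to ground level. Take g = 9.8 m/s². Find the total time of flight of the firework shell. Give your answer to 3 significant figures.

Phase 1 (powered ascent): v₀ = 0 m/s, a = 28 m/s².
v = v₀ + at = 0 + (28)(3) = 84.0 m/s
Δx = v₀t + ½at² = 0·3 + 0.5·28·3² = 126 m

Phase 2 (coasting upward): v₀ = 84.0 m/s, a = -9.8 m/s².
v = v₀ + at → t = (0 − 84.0) / -9.8 = 8.57 s
v² = v₀² + 2aΔx → Δx = (0² − 84.0²)/(2·-9.8) = 360 m

Phase 3 (free fall): v₀ = 0 m/s, a = -9.8 m/s².
Falls 486 m from rest: t = √(2·486/9.8) = 9.96 s; v = g·t = 97.6 m/s.
Total time = 3.00 + 8.57 + 9.96 = 21.5 s

21.5 s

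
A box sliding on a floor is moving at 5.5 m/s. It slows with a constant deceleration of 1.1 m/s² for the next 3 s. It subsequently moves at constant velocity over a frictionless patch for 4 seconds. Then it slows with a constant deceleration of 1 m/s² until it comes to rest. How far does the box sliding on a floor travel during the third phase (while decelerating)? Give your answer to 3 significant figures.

2.42 m

Phase 1 (decelerating): v₀ = 5.50 m/s, a = -1.1 m/s².
v = v₀ + at = 5.50 + (-1.1)(3) = 2.20 m/s
Δx = v₀t + ½at² = 5.50·3 + 0.5·-1.1·3² = 11.6 m

Phase 2 (constant speed): v₀ = 2.20 m/s, a = 0 m/s².
v = v₀ + at = 2.20 + (0)(4) = 2.20 m/s
Δx = v₀t + ½at² = 2.20·4 + 0.5·0·4² = 8.80 m

Phase 3 (decelerating): v₀ = 2.20 m/s, a = -1 m/s².
v = v₀ + at → t = (0 − 2.20) / -1 = 2.20 s
v² = v₀² + 2aΔx → Δx = (0² − 2.20²)/(2·-1) = 2.42 m
Distance in phase 3 = 2.42 m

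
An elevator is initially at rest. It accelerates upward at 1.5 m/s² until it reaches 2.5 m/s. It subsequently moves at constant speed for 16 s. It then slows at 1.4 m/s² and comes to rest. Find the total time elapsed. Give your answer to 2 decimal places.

19.45 s

Phase 1 (accelerating): v₀ = 0 m/s, a = 1.5 m/s².
v = v₀ + at → t = (2.5 − 0) / 1.5 = 1.67 s
v² = v₀² + 2aΔx → Δx = (2.5² − 0²)/(2·1.5) = 2.08 m

Phase 2 (constant speed): v₀ = 2.50 m/s, a = 0 m/s².
v = v₀ + at = 2.50 + (0)(16) = 2.50 m/s
Δx = v₀t + ½at² = 2.50·16 + 0.5·0·16² = 40.0 m

Phase 3 (decelerating): v₀ = 2.50 m/s, a = -1.4 m/s².
v = v₀ + at → t = (0 − 2.50) / -1.4 = 1.79 s
v² = v₀² + 2aΔx → Δx = (0² − 2.50²)/(2·-1.4) = 2.23 m
Total time = 1.67 + 16.0 + 1.79 = 19.5 s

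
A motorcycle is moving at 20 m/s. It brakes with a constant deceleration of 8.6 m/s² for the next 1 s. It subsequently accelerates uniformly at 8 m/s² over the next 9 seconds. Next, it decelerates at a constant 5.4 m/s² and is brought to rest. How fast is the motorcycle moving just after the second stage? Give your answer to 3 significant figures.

Phase 1 (decelerating): v₀ = 20.0 m/s, a = -8.6 m/s².
v = v₀ + at = 20.0 + (-8.6)(1) = 11.4 m/s
Δx = v₀t + ½at² = 20.0·1 + 0.5·-8.6·1² = 15.7 m

Phase 2 (accelerating): v₀ = 11.4 m/s, a = 8 m/s².
v = v₀ + at = 11.4 + (8)(9) = 83.4 m/s
Δx = v₀t + ½at² = 11.4·9 + 0.5·8·9² = 427 m
Speed at end of phase 2 = 83.4 m/s

83.4 m/s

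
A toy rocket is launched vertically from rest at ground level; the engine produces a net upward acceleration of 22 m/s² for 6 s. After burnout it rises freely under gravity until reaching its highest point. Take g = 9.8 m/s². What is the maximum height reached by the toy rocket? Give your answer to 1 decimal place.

Phase 1 (powered ascent): v₀ = 0 m/s, a = 22 m/s².
v = v₀ + at = 0 + (22)(6) = 132 m/s
Δx = v₀t + ½at² = 0·6 + 0.5·22·6² = 396 m

Phase 2 (coasting upward): v₀ = 132 m/s, a = -9.8 m/s².
v = v₀ + at → t = (0 − 132) / -9.8 = 13.5 s
v² = v₀² + 2aΔx → Δx = (0² − 132²)/(2·-9.8) = 889 m
Maximum height = 396 + 889 = 1280 m

1285.0 m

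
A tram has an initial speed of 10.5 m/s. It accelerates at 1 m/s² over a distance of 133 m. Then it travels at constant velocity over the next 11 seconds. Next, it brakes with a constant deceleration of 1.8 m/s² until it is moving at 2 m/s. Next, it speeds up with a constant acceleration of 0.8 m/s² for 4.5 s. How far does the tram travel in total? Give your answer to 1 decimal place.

466.9 m

Phase 1 (accelerating): v₀ = 10.5 m/s, a = 1 m/s².
v² = v₀² + 2aΔx = 10.5² + 2·1·133 = 376 → v = 19.4 m/s
t = (v − v₀)/a = (19.4 − 10.5)/1 = 8.90 s

Phase 2 (constant speed): v₀ = 19.4 m/s, a = 0 m/s².
v = v₀ + at = 19.4 + (0)(11) = 19.4 m/s
Δx = v₀t + ½at² = 19.4·11 + 0.5·0·11² = 213 m

Phase 3 (decelerating): v₀ = 19.4 m/s, a = -1.8 m/s².
v = v₀ + at → t = (2 − 19.4) / -1.8 = 9.67 s
v² = v₀² + 2aΔx → Δx = (2² − 19.4²)/(2·-1.8) = 103 m

Phase 4 (accelerating): v₀ = 2.00 m/s, a = 0.8 m/s².
v = v₀ + at = 2.00 + (0.8)(4.5) = 5.60 m/s
Δx = v₀t + ½at² = 2.00·4.5 + 0.5·0.8·4.5² = 17.1 m
Total distance = 133 + 213 + 103 + 17.1 = 467 m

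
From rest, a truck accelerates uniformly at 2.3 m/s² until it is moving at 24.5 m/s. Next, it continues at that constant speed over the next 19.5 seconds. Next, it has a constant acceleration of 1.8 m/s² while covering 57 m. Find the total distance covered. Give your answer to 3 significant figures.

Phase 1 (accelerating): v₀ = 0 m/s, a = 2.3 m/s².
v = v₀ + at → t = (24.5 − 0) / 2.3 = 10.7 s
v² = v₀² + 2aΔx → Δx = (24.5² − 0²)/(2·2.3) = 130 m

Phase 2 (constant speed): v₀ = 24.5 m/s, a = 0 m/s².
v = v₀ + at = 24.5 + (0)(19.5) = 24.5 m/s
Δx = v₀t + ½at² = 24.5·19.5 + 0.5·0·19.5² = 478 m

Phase 3 (accelerating): v₀ = 24.5 m/s, a = 1.8 m/s².
v² = v₀² + 2aΔx = 24.5² + 2·1.8·57 = 805 → v = 28.4 m/s
t = (v − v₀)/a = (28.4 − 24.5)/1.8 = 2.16 s
Total distance = 130 + 478 + 57.0 = 665 m

665 m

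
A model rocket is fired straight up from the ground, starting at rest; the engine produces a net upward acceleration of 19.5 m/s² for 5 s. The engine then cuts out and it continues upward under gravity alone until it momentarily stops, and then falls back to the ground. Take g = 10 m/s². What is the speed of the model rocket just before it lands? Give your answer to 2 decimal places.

Phase 1 (powered ascent): v₀ = 0 m/s, a = 19.5 m/s².
v = v₀ + at = 0 + (19.5)(5) = 97.5 m/s
Δx = v₀t + ½at² = 0·5 + 0.5·19.5·5² = 244 m

Phase 2 (coasting upward): v₀ = 97.5 m/s, a = -10 m/s².
v = v₀ + at → t = (0 − 97.5) / -10 = 9.75 s
v² = v₀² + 2aΔx → Δx = (0² − 97.5²)/(2·-10) = 475 m

Phase 3 (free fall): v₀ = 0 m/s, a = -10 m/s².
Falls 719 m from rest: t = √(2·719/10) = 12.0 s; v = g·t = 120 m/s.
Impact speed = 120 m/s

119.92 m/s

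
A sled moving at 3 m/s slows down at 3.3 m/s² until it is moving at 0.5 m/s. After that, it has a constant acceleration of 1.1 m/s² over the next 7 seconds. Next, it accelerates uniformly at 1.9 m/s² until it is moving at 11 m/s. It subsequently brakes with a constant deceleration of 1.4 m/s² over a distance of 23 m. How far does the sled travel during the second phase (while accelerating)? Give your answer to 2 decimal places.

30.45 m

Phase 1 (decelerating): v₀ = 3.00 m/s, a = -3.3 m/s².
v = v₀ + at → t = (0.5 − 3.00) / -3.3 = 0.758 s
v² = v₀² + 2aΔx → Δx = (0.5² − 3.00²)/(2·-3.3) = 1.33 m

Phase 2 (accelerating): v₀ = 0.500 m/s, a = 1.1 m/s².
v = v₀ + at = 0.500 + (1.1)(7) = 8.20 m/s
Δx = v₀t + ½at² = 0.500·7 + 0.5·1.1·7² = 30.5 m
Distance in phase 2 = 30.5 m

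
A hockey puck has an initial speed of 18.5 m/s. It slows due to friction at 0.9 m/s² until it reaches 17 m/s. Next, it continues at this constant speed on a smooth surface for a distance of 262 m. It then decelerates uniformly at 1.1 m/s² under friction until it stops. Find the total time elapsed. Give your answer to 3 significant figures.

32.5 s

Phase 1 (decelerating): v₀ = 18.5 m/s, a = -0.9 m/s².
v = v₀ + at → t = (17 − 18.5) / -0.9 = 1.67 s
v² = v₀² + 2aΔx → Δx = (17² − 18.5²)/(2·-0.9) = 29.6 m

Phase 2 (constant speed): v₀ = 17.0 m/s, a = 0 m/s².
Constant speed: t = d/v = 262/17.0 = 15.4 s

Phase 3 (decelerating): v₀ = 17.0 m/s, a = -1.1 m/s².
v = v₀ + at → t = (0 − 17.0) / -1.1 = 15.5 s
v² = v₀² + 2aΔx → Δx = (0² − 17.0²)/(2·-1.1) = 131 m
Total time = 1.67 + 15.4 + 15.5 = 32.5 s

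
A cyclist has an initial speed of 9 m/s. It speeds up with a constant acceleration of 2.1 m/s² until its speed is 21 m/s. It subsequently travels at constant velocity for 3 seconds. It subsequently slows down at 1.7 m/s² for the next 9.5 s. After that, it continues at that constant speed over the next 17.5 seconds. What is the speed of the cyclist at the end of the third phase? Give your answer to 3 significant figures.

Phase 1 (accelerating): v₀ = 9.00 m/s, a = 2.1 m/s².
v = v₀ + at → t = (21 − 9.00) / 2.1 = 5.71 s
v² = v₀² + 2aΔx → Δx = (21² − 9.00²)/(2·2.1) = 85.7 m

Phase 2 (constant speed): v₀ = 21.0 m/s, a = 0 m/s².
v = v₀ + at = 21.0 + (0)(3) = 21.0 m/s
Δx = v₀t + ½at² = 21.0·3 + 0.5·0·3² = 63.0 m

Phase 3 (decelerating): v₀ = 21.0 m/s, a = -1.7 m/s².
v = v₀ + at = 21.0 + (-1.7)(9.5) = 4.85 m/s
Δx = v₀t + ½at² = 21.0·9.5 + 0.5·-1.7·9.5² = 123 m
Speed at end of phase 3 = 4.85 m/s

4.85 m/s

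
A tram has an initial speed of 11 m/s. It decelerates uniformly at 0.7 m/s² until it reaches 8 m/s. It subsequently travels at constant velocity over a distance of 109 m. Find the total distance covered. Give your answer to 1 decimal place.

Phase 1 (decelerating): v₀ = 11.0 m/s, a = -0.7 m/s².
v = v₀ + at → t = (8 − 11.0) / -0.7 = 4.29 s
v² = v₀² + 2aΔx → Δx = (8² − 11.0²)/(2·-0.7) = 40.7 m

Phase 2 (constant speed): v₀ = 8.00 m/s, a = 0 m/s².
Constant speed: t = d/v = 109/8.00 = 13.6 s
Total distance = 40.7 + 109 = 150 m

149.7 m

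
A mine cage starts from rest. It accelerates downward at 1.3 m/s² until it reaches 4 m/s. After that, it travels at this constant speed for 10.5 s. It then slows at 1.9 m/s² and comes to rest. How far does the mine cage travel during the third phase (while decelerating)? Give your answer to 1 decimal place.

Phase 1 (accelerating): v₀ = 0 m/s, a = 1.3 m/s².
v = v₀ + at → t = (4 − 0) / 1.3 = 3.08 s
v² = v₀² + 2aΔx → Δx = (4² − 0²)/(2·1.3) = 6.15 m

Phase 2 (constant speed): v₀ = 4.00 m/s, a = 0 m/s².
v = v₀ + at = 4.00 + (0)(10.5) = 4.00 m/s
Δx = v₀t + ½at² = 4.00·10.5 + 0.5·0·10.5² = 42.0 m

Phase 3 (decelerating): v₀ = 4.00 m/s, a = -1.9 m/s².
v = v₀ + at → t = (0 − 4.00) / -1.9 = 2.11 s
v² = v₀² + 2aΔx → Δx = (0² − 4.00²)/(2·-1.9) = 4.21 m
Distance in phase 3 = 4.21 m

4.2 m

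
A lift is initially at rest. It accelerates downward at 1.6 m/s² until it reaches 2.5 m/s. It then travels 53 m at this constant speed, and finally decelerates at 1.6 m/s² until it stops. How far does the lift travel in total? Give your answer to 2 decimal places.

56.91 m

Phase 1 (accelerating): v₀ = 0 m/s, a = 1.6 m/s².
v = v₀ + at → t = (2.5 − 0) / 1.6 = 1.56 s
v² = v₀² + 2aΔx → Δx = (2.5² − 0²)/(2·1.6) = 1.95 m

Phase 2 (constant speed): v₀ = 2.50 m/s, a = 0 m/s².
Constant speed: t = d/v = 53/2.50 = 21.2 s

Phase 3 (decelerating): v₀ = 2.50 m/s, a = -1.6 m/s².
v = v₀ + at → t = (0 − 2.50) / -1.6 = 1.56 s
v² = v₀² + 2aΔx → Δx = (0² − 2.50²)/(2·-1.6) = 1.95 m
Total distance = 1.95 + 53.0 + 1.95 = 56.9 m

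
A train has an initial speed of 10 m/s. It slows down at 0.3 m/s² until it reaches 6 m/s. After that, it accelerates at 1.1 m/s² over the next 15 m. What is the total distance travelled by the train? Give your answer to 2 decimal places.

Phase 1 (decelerating): v₀ = 10.0 m/s, a = -0.3 m/s².
v = v₀ + at → t = (6 − 10.0) / -0.3 = 13.3 s
v² = v₀² + 2aΔx → Δx = (6² − 10.0²)/(2·-0.3) = 107 m

Phase 2 (accelerating): v₀ = 6.00 m/s, a = 1.1 m/s².
v² = v₀² + 2aΔx = 6.00² + 2·1.1·15 = 69.0 → v = 8.31 m/s
t = (v − v₀)/a = (8.31 − 6.00)/1.1 = 2.10 s
Total distance = 107 + 15.0 = 122 m

121.67 m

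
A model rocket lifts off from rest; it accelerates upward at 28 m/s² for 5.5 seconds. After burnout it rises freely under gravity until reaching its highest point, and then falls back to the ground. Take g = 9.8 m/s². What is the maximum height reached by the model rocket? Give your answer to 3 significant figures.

Phase 1 (powered ascent): v₀ = 0 m/s, a = 28 m/s².
v = v₀ + at = 0 + (28)(5.5) = 154 m/s
Δx = v₀t + ½at² = 0·5.5 + 0.5·28·5.5² = 424 m

Phase 2 (coasting upward): v₀ = 154 m/s, a = -9.8 m/s².
v = v₀ + at → t = (0 − 154) / -9.8 = 15.7 s
v² = v₀² + 2aΔx → Δx = (0² − 154²)/(2·-9.8) = 1210 m
Maximum height = 424 + 1210 = 1630 m

1630 m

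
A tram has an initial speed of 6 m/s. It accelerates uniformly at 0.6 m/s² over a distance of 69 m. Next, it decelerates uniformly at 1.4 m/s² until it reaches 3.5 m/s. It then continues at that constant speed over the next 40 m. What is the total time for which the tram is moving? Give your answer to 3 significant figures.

Phase 1 (accelerating): v₀ = 6.00 m/s, a = 0.6 m/s².
v² = v₀² + 2aΔx = 6.00² + 2·0.6·69 = 119 → v = 10.9 m/s
t = (v − v₀)/a = (10.9 − 6.00)/0.6 = 8.17 s

Phase 2 (decelerating): v₀ = 10.9 m/s, a = -1.4 m/s².
v = v₀ + at → t = (3.5 − 10.9) / -1.4 = 5.29 s
v² = v₀² + 2aΔx → Δx = (3.5² − 10.9²)/(2·-1.4) = 38.1 m

Phase 3 (constant speed): v₀ = 3.50 m/s, a = 0 m/s².
Constant speed: t = d/v = 40/3.50 = 11.4 s
Total time = 8.17 + 5.29 + 11.4 = 24.9 s

24.9 s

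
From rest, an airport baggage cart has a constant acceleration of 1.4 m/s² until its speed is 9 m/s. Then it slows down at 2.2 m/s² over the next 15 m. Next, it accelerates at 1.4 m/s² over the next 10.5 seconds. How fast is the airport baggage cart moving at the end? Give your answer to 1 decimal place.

Phase 1 (accelerating): v₀ = 0 m/s, a = 1.4 m/s².
v = v₀ + at → t = (9 − 0) / 1.4 = 6.43 s
v² = v₀² + 2aΔx → Δx = (9² − 0²)/(2·1.4) = 28.9 m

Phase 2 (decelerating): v₀ = 9.00 m/s, a = -2.2 m/s².
v² = v₀² + 2aΔx = 9.00² + 2·-2.2·15 = 15.0 → v = 3.87 m/s
t = (v − v₀)/a = (3.87 − 9.00)/-2.2 = 2.33 s

Phase 3 (accelerating): v₀ = 3.87 m/s, a = 1.4 m/s².
v = v₀ + at = 3.87 + (1.4)(10.5) = 18.6 m/s
Δx = v₀t + ½at² = 3.87·10.5 + 0.5·1.4·10.5² = 118 m
Final speed = 18.6 m/s

18.6 m/s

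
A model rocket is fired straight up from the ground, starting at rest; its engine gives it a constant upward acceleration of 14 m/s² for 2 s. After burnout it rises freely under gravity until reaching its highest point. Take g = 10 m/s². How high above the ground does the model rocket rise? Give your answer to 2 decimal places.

67.20 m

Phase 1 (powered ascent): v₀ = 0 m/s, a = 14 m/s².
v = v₀ + at = 0 + (14)(2) = 28.0 m/s
Δx = v₀t + ½at² = 0·2 + 0.5·14·2² = 28.0 m

Phase 2 (coasting upward): v₀ = 28.0 m/s, a = -10 m/s².
v = v₀ + at → t = (0 − 28.0) / -10 = 2.80 s
v² = v₀² + 2aΔx → Δx = (0² − 28.0²)/(2·-10) = 39.2 m
Maximum height = 28.0 + 39.2 = 67.2 m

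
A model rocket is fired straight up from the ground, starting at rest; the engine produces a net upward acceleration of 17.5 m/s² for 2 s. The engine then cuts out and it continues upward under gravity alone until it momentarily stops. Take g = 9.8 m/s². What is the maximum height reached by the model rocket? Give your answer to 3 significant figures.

Phase 1 (powered ascent): v₀ = 0 m/s, a = 17.5 m/s².
v = v₀ + at = 0 + (17.5)(2) = 35.0 m/s
Δx = v₀t + ½at² = 0·2 + 0.5·17.5·2² = 35.0 m

Phase 2 (coasting upward): v₀ = 35.0 m/s, a = -9.8 m/s².
v = v₀ + at → t = (0 − 35.0) / -9.8 = 3.57 s
v² = v₀² + 2aΔx → Δx = (0² − 35.0²)/(2·-9.8) = 62.5 m
Maximum height = 35.0 + 62.5 = 97.5 m

97.5 m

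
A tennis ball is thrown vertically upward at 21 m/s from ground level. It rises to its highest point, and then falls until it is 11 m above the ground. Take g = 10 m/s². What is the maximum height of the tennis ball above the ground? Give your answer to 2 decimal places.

Phase 1 (rising): v₀ = 21.0 m/s, a = -10 m/s².
v = v₀ + at → t = (0 − 21.0) / -10 = 2.10 s
v² = v₀² + 2aΔx → Δx = (0² − 21.0²)/(2·-10) = 22.1 m
Maximum height = 22.1 m

22.05 m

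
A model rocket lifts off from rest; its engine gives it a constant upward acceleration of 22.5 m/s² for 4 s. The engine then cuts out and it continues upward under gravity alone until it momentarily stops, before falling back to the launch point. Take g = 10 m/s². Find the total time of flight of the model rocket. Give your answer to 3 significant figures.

23.8 s

Phase 1 (powered ascent): v₀ = 0 m/s, a = 22.5 m/s².
v = v₀ + at = 0 + (22.5)(4) = 90.0 m/s
Δx = v₀t + ½at² = 0·4 + 0.5·22.5·4² = 180 m

Phase 2 (coasting upward): v₀ = 90.0 m/s, a = -10 m/s².
v = v₀ + at → t = (0 − 90.0) / -10 = 9.00 s
v² = v₀² + 2aΔx → Δx = (0² − 90.0²)/(2·-10) = 405 m

Phase 3 (free fall): v₀ = 0 m/s, a = -10 m/s².
Falls 585 m from rest: t = √(2·585/10) = 10.8 s; v = g·t = 108 m/s.
Total time = 4.00 + 9.00 + 10.8 = 23.8 s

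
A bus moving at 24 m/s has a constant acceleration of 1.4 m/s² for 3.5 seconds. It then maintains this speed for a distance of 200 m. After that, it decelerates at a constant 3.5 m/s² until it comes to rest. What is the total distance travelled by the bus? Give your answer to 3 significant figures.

Phase 1 (accelerating): v₀ = 24.0 m/s, a = 1.4 m/s².
v = v₀ + at = 24.0 + (1.4)(3.5) = 28.9 m/s
Δx = v₀t + ½at² = 24.0·3.5 + 0.5·1.4·3.5² = 92.6 m

Phase 2 (constant speed): v₀ = 28.9 m/s, a = 0 m/s².
Constant speed: t = d/v = 200/28.9 = 6.92 s

Phase 3 (decelerating): v₀ = 28.9 m/s, a = -3.5 m/s².
v = v₀ + at → t = (0 − 28.9) / -3.5 = 8.26 s
v² = v₀² + 2aΔx → Δx = (0² − 28.9²)/(2·-3.5) = 119 m
Total distance = 92.6 + 200 + 119 = 412 m

412 m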